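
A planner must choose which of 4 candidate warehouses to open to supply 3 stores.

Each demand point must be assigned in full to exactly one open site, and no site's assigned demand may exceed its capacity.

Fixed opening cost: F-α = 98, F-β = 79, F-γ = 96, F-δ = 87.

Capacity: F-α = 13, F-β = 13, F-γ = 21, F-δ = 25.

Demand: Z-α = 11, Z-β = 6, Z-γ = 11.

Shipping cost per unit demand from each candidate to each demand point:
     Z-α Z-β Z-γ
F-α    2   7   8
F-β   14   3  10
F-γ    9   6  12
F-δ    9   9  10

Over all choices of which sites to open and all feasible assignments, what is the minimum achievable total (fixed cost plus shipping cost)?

371

Open {F-α, F-δ}; cheapest assignment that respects the capacities:
  F-α (cap 13, load 11): Z-α — cost 11×2 = 22
  F-δ (cap 25, load 17): Z-β, Z-γ — cost 6×9 + 11×10 = 164
  Shipping 186, fixed 185 → total 371.
  Any other capacity-feasible assignment to {F-α, F-δ} ships for at least 186.
Compare {F-α, F-γ}: its best feasible assignment gives total 384.
Compare {F-β, F-δ}: its best feasible assignment gives total 393.
Every other set of open sites that can feasibly serve all demand totals ≥ 384 even under its best assignment. Minimum: 371.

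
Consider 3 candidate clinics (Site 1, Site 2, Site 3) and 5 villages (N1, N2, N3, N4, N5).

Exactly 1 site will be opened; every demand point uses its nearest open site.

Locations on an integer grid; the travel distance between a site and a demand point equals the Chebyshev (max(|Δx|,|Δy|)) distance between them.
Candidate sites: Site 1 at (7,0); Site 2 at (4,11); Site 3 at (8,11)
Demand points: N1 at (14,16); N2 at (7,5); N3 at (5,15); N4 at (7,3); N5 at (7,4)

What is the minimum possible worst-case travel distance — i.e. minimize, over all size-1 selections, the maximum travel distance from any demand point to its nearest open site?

Open {Site 3}.
  Farthest demand point is N4 at travel distance 8 (to Site 3); all others are ≤ 8.
With {Site 2} the worst case is 10.
With {Site 1} the worst case is 16.
No size-1 selection achieves below 8.

8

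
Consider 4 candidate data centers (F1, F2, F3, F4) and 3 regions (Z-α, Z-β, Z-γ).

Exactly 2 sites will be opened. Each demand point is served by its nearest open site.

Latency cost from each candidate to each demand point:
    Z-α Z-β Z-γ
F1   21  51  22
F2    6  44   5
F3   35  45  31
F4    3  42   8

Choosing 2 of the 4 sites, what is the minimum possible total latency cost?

50

Open {F2, F4}.
  Z-α→F4 3, Z-β→F4 42, Z-γ→F2 5  ⇒ total 50.
Compare {F1, F4}: total 53.
Compare {F3, F4}: total 53.
No size-2 selection does better; minimum is 50.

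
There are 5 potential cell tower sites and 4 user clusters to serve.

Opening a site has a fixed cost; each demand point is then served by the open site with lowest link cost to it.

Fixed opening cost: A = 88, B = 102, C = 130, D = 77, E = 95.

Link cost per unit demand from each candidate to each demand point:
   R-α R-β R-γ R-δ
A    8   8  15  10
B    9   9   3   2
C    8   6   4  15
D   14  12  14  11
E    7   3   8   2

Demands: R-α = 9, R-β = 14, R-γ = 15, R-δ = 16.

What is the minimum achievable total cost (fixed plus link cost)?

352

Open {E}: assign each demand point to its cheapest open site.
  R-α→E 9×7=63, R-β→E 14×3=42, R-γ→E 15×8=120, R-δ→E 16×2=32
  link cost 257, fixed 95 → total 352.
Compare {B, E}: link cost 182 + fixed 197 = 379.
Compare {B}: link cost 284 + fixed 102 = 386.
Compare {C, E}: link cost 197 + fixed 225 = 422.
All other subsets cost ≥ 379. Minimum total cost: 352.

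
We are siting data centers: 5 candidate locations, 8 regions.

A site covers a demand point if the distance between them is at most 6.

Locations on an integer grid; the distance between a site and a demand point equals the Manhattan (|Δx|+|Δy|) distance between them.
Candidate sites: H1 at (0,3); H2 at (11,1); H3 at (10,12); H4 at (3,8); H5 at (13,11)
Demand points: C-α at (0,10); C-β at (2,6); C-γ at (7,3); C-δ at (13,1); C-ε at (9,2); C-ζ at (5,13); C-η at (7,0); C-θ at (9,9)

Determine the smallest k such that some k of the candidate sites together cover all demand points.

3

Coverage sets (demand points within 6 of each site):
  H1: {C-β}
  H2: {C-γ, C-δ, C-ε, C-η}
  H3: {C-ζ, C-θ}
  H4: {C-α, C-β}
  H5: {C-θ}
No 2 sites suffice: every size-2 union leaves at least one demand point uncovered.
But {H2, H3, H4} covers everything, so the minimum is 3.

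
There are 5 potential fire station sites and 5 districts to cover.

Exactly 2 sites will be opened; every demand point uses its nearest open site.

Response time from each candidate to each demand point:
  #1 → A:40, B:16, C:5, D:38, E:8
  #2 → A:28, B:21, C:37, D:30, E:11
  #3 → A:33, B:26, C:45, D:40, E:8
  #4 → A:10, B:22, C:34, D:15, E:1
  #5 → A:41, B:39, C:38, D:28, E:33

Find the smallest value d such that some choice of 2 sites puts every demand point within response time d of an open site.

16

Open {#1, #4}.
  Farthest demand point is B at response time 16 (to #1); all others are ≤ 16.
With {#1, #2} the worst case is 30.
With {#2, #4} the worst case is 34.
No size-2 selection achieves below 16.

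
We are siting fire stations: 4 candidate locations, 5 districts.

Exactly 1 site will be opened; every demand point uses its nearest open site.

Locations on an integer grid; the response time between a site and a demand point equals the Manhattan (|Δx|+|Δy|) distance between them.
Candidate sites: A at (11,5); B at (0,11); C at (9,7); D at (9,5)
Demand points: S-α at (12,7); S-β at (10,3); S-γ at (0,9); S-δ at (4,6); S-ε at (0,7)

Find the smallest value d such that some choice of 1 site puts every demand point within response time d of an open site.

11

Open {C}.
  Farthest demand point is S-γ at response time 11 (to C); all others are ≤ 11.
With {D} the worst case is 13.
With {A} the worst case is 15.
No size-1 selection achieves below 11.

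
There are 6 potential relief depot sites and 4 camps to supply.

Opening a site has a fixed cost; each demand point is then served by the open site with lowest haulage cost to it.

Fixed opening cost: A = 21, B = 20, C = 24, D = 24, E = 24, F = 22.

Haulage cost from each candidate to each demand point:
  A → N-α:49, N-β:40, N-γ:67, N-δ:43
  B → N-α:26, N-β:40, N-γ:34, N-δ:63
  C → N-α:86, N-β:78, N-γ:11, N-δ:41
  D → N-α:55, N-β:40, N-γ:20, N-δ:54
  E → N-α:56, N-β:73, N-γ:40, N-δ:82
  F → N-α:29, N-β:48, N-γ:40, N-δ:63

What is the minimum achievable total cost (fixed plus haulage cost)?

162

Open {B, C}: assign each demand point to its cheapest open site.
  N-α→B 26, N-β→B 40, N-γ→C 11, N-δ→C 41
  haulage cost 118, fixed 44 → total 162.
Compare {C, F}: haulage cost 129 + fixed 46 = 175.
Compare {B}: haulage cost 163 + fixed 20 = 183.
Compare {A, B, C}: haulage cost 118 + fixed 65 = 183.
All other subsets cost ≥ 175. Minimum total cost: 162.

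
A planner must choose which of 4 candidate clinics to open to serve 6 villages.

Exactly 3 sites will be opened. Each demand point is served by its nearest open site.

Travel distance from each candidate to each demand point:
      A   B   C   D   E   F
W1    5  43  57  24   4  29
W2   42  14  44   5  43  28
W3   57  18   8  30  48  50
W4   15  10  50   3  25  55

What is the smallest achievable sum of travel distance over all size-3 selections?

59

Open {W1, W3, W4}.
  A→W1 5, B→W4 10, C→W3 8, D→W4 3, E→W1 4, F→W1 29  ⇒ total 59.
Compare {W1, W2, W3}: total 64.
Compare {W2, W3, W4}: total 89.
No size-3 selection does better; minimum is 59.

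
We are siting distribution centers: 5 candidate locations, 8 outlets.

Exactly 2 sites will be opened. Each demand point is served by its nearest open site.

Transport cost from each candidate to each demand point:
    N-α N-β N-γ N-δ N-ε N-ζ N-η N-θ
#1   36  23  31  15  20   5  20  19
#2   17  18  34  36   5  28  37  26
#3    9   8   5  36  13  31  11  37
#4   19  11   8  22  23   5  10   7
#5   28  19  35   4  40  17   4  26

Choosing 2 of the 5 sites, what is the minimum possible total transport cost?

Open {#3, #4}.
  N-α→#3 9, N-β→#3 8, N-γ→#3 5, N-δ→#4 22, N-ε→#3 13, N-ζ→#4 5, N-η→#4 10, N-θ→#4 7  ⇒ total 79.
Compare {#4, #5}: total 81.
Compare {#1, #3}: total 85.
No size-2 selection does better; minimum is 79.

79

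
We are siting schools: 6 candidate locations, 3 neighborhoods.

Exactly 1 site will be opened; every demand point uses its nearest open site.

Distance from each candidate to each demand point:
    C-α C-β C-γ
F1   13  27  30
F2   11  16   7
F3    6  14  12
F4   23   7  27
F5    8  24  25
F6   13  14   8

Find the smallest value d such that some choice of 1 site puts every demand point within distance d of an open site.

14

Open {F3}.
  Farthest demand point is C-β at distance 14 (to F3); all others are ≤ 14.
With {F6} the worst case is 14.
With {F2} the worst case is 16.
No size-1 selection achieves below 14.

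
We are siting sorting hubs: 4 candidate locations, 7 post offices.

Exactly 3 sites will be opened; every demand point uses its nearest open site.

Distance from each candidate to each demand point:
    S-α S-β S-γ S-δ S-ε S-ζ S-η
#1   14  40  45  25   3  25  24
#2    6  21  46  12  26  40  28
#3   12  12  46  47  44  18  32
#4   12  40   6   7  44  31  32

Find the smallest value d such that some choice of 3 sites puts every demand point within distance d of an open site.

24

Open {#1, #3, #4}.
  Farthest demand point is S-η at distance 24 (to #1); all others are ≤ 24.
With {#1, #2, #4} the worst case is 25.
With {#2, #3, #4} the worst case is 28.
No size-3 selection achieves below 24.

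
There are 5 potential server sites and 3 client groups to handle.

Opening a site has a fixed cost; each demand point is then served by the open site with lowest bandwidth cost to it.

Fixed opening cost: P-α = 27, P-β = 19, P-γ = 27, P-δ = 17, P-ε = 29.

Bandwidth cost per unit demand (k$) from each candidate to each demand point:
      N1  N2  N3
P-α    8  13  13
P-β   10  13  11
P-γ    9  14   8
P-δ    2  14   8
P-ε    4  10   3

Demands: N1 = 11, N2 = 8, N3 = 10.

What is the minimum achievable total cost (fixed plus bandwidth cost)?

178

Open {P-δ, P-ε}: assign each demand point to its cheapest open site.
  N1→P-δ 11×2=22, N2→P-ε 8×10=80, N3→P-ε 10×3=30
  bandwidth cost 132, fixed 46 → total 178.
Compare {P-ε}: bandwidth cost 154 + fixed 29 = 183.
Compare {P-β, P-δ, P-ε}: bandwidth cost 132 + fixed 65 = 197.
Compare {P-β, P-ε}: bandwidth cost 154 + fixed 48 = 202.
All other subsets cost ≥ 183. Minimum total cost: 178.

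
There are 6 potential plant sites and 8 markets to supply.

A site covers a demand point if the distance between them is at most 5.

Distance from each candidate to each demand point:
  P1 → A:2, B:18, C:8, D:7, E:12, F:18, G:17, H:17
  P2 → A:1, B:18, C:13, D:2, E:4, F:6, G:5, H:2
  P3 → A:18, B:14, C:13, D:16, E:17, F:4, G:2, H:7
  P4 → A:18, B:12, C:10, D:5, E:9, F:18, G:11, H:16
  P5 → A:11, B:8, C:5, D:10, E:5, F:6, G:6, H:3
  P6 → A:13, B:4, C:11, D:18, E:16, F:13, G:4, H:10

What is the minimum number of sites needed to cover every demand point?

4

Coverage sets (demand points within 5 of each site):
  P1: {A}
  P2: {A, D, E, G, H}
  P3: {F, G}
  P4: {D}
  P5: {C, E, H}
  P6: {B, G}
No 3 sites suffice: every size-3 union leaves at least one demand point uncovered.
But {P2, P3, P5, P6} covers everything, so the minimum is 4.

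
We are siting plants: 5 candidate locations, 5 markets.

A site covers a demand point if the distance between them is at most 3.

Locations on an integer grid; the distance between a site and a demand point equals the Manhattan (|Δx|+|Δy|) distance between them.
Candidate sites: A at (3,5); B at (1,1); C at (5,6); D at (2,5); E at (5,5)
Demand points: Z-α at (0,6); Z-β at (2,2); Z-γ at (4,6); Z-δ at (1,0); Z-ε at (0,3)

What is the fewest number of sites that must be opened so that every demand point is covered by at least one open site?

2

Coverage sets (demand points within 3 of each site):
  A: {Z-γ}
  B: {Z-β, Z-δ, Z-ε}
  C: {Z-γ}
  D: {Z-α, Z-β, Z-γ}
  E: {Z-γ}
No single site covers all 5 demand points.
But {B, D} covers everything, so the minimum is 2.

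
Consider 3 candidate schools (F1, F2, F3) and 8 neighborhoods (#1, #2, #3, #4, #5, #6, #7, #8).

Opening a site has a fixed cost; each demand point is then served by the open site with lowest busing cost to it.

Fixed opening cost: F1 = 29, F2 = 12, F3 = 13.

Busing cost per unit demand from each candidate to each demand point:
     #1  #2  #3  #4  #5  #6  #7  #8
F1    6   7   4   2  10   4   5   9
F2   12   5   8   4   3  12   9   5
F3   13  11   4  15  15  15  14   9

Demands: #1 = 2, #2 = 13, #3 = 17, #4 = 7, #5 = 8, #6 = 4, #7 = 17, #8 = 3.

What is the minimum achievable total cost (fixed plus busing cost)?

340

Open {F1, F2}: assign each demand point to its cheapest open site.
  #1→F1 2×6=12, #2→F2 13×5=65, #3→F1 17×4=68, #4→F1 7×2=14, #5→F2 8×3=24, #6→F1 4×4=16, #7→F1 17×5=85, #8→F2 3×5=15
  busing cost 299, fixed 41 → total 340.
Compare {F1, F2, F3}: busing cost 299 + fixed 54 = 353.
Compare {F1}: busing cost 393 + fixed 29 = 422.
Compare {F1, F3}: busing cost 393 + fixed 42 = 435.
All other subsets cost ≥ 353. Minimum total cost: 340.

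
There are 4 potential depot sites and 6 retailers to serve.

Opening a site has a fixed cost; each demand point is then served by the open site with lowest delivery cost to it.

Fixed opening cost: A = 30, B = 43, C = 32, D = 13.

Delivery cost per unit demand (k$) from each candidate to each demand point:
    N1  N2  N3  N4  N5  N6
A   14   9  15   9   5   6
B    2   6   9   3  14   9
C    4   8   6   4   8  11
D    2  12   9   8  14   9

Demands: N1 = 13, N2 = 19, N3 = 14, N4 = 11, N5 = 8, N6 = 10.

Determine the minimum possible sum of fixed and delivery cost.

462

Open {A, B, C}: assign each demand point to its cheapest open site.
  N1→B 13×2=26, N2→B 19×6=114, N3→C 14×6=84, N4→B 11×3=33, N5→A 8×5=40, N6→A 10×6=60
  delivery cost 357, fixed 105 → total 462.
Compare {A, B}: delivery cost 399 + fixed 73 = 472.
Compare {A, B, C, D}: delivery cost 357 + fixed 118 = 475.
Compare {A, C, D}: delivery cost 406 + fixed 75 = 481.
All other subsets cost ≥ 472. Minimum total cost: 462.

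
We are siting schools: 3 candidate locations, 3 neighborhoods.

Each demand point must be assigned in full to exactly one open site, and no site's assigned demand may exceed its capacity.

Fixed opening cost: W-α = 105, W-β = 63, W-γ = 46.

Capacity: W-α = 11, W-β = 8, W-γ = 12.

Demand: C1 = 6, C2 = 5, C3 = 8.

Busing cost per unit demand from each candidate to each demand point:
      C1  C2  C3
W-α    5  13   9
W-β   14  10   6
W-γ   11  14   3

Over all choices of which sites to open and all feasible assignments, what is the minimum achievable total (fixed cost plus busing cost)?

270

Open {W-α, W-γ}; cheapest assignment that respects the capacities:
  W-α (cap 11, load 11): C1, C2 — cost 6×5 + 5×13 = 95
  W-γ (cap 12, load 8): C3 — cost 8×3 = 24
  Shipping 119, fixed 151 → total 270.
  Any other capacity-feasible assignment to {W-α, W-γ} ships for at least 119.
Compare {W-β, W-γ}: its best feasible assignment gives total 293.
Compare {W-α, W-β}: its best feasible assignment gives total 311.
Every other set of open sites that can feasibly serve all demand totals ≥ 293 even under its best assignment. Minimum: 270.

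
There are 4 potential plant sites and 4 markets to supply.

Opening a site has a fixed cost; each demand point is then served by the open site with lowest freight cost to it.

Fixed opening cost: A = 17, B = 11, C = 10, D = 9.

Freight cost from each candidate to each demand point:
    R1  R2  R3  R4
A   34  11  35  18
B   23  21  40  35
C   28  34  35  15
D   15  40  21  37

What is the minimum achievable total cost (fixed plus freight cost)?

Open {A, D}: assign each demand point to its cheapest open site.
  R1→D 15, R2→A 11, R3→D 21, R4→A 18
  freight cost 65, fixed 26 → total 91.
Compare {A, C, D}: freight cost 62 + fixed 36 = 98.
Compare {A, B, D}: freight cost 65 + fixed 37 = 102.
Compare {B, C, D}: freight cost 72 + fixed 30 = 102.
All other subsets cost ≥ 98. Minimum total cost: 91.

91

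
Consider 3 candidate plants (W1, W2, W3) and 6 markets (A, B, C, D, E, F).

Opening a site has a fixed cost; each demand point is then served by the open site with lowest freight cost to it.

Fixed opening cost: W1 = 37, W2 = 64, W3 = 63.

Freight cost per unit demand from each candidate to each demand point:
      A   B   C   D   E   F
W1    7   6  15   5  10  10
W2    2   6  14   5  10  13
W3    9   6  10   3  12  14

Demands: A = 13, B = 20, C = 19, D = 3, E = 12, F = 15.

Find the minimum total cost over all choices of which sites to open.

779

Open {W1, W2, W3}: assign each demand point to its cheapest open site.
  A→W2 13×2=26, B→W1 20×6=120, C→W3 19×10=190, D→W3 3×3=9, E→W1 12×10=120, F→W1 15×10=150
  freight cost 615, fixed 164 → total 779.
Compare {W1, W3}: freight cost 680 + fixed 100 = 780.
Compare {W2, W3}: freight cost 660 + fixed 127 = 787.
Compare {W1, W2}: freight cost 697 + fixed 101 = 798.
All other subsets cost ≥ 780. Minimum total cost: 779.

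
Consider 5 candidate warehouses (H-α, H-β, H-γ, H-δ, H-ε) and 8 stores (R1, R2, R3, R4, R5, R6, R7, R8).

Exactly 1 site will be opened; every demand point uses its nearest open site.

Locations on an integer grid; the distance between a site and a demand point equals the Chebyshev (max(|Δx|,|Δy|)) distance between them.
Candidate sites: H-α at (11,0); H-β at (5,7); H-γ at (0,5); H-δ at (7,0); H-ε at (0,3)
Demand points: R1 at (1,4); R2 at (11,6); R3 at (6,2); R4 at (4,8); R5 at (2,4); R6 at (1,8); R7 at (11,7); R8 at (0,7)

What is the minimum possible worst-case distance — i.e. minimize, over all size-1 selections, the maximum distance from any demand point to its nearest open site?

6

Open {H-β}.
  Farthest demand point is R2 at distance 6 (to H-β); all others are ≤ 6.
With {H-δ} the worst case is 8.
With {H-α} the worst case is 11.
No size-1 selection achieves below 6.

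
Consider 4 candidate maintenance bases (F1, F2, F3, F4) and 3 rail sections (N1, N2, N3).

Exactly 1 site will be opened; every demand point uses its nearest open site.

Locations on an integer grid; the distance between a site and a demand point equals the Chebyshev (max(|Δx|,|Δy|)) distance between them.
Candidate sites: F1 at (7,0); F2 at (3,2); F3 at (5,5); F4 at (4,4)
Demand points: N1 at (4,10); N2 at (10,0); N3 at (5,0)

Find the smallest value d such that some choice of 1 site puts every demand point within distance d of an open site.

5

Open {F3}.
  Farthest demand point is N1 at distance 5 (to F3); all others are ≤ 5.
With {F4} the worst case is 6.
With {F2} the worst case is 8.
No size-1 selection achieves below 5.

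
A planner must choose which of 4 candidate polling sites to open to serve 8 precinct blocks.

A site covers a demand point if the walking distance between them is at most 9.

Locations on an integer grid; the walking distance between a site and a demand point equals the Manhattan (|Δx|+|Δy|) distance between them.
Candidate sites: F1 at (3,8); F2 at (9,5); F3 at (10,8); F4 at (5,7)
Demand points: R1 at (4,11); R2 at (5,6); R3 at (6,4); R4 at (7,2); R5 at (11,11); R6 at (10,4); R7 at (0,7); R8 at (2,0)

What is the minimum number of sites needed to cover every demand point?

2

Coverage sets (demand points within 9 of each site):
  F1: {R1, R2, R3, R7, R8}
  F2: {R2, R3, R4, R5, R6}
  F3: {R1, R2, R3, R4, R5, R6}
  F4: {R1, R2, R3, R4, R6, R7}
No single site covers all 8 demand points.
But {F1, F2} covers everything, so the minimum is 2.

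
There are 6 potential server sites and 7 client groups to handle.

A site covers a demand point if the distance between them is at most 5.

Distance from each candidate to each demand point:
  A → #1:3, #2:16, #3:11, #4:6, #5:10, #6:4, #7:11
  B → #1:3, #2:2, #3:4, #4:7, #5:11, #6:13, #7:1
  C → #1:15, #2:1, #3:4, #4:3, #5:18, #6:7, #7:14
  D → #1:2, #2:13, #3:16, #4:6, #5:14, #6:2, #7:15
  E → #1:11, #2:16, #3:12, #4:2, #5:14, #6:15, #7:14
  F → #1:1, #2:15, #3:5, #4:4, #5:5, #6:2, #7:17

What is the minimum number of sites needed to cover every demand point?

2

Coverage sets (demand points within 5 of each site):
  A: {#1, #6}
  B: {#1, #2, #3, #7}
  C: {#2, #3, #4}
  D: {#1, #6}
  E: {#4}
  F: {#1, #3, #4, #5, #6}
No single site covers all 7 demand points.
But {B, F} covers everything, so the minimum is 2.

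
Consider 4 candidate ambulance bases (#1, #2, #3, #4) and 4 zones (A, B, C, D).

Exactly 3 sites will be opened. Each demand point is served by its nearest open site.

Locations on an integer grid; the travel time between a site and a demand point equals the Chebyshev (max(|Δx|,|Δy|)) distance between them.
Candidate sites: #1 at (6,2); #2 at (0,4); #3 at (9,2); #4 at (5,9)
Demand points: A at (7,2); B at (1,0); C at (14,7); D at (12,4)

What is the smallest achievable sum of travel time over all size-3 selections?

Open {#1, #2, #3}.
  A→#1 1, B→#2 4, C→#3 5, D→#3 3  ⇒ total 13.
Compare {#1, #3, #4}: total 14.
Compare {#2, #3, #4}: total 14.
No size-3 selection does better; minimum is 13.

13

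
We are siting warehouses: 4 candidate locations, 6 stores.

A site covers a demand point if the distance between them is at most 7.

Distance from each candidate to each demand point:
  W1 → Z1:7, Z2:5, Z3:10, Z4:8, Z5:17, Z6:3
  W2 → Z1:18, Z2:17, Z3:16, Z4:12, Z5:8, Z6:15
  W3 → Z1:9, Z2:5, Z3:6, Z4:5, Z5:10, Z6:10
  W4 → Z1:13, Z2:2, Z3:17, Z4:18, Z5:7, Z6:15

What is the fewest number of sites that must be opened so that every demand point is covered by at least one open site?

Coverage sets (demand points within 7 of each site):
  W1: {Z1, Z2, Z6}
  W2: {}
  W3: {Z2, Z3, Z4}
  W4: {Z2, Z5}
No 2 sites suffice: every size-2 union leaves at least one demand point uncovered.
But {W1, W3, W4} covers everything, so the minimum is 3.

3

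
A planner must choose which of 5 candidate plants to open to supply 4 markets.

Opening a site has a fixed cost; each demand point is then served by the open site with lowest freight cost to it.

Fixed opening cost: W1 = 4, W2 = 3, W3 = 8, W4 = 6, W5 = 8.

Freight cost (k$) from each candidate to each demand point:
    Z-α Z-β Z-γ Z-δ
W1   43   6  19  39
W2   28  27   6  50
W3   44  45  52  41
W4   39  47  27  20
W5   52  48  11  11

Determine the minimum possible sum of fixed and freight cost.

66

Open {W1, W2, W5}: assign each demand point to its cheapest open site.
  Z-α→W2 28, Z-β→W1 6, Z-γ→W2 6, Z-δ→W5 11
  freight cost 51, fixed 15 → total 66.
Compare {W1, W2, W4, W5}: freight cost 51 + fixed 21 = 72.
Compare {W1, W2, W4}: freight cost 60 + fixed 13 = 73.
Compare {W1, W2, W3, W5}: freight cost 51 + fixed 23 = 74.
All other subsets cost ≥ 72. Minimum total cost: 66.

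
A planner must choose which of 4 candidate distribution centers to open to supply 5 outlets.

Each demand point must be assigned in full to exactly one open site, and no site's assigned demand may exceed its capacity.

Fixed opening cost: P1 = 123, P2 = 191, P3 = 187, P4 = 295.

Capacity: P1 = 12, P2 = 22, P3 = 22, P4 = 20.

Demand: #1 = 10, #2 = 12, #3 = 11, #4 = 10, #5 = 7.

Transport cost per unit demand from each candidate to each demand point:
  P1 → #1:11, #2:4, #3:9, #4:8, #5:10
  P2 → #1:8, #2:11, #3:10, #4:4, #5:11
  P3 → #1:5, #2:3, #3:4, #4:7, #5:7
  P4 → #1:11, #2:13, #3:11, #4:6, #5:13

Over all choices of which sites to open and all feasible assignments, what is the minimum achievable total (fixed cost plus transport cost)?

Open {P1, P2, P3}; cheapest assignment that respects the capacities:
  P1 (cap 12, load 12): #2 — cost 12×4 = 48
  P2 (cap 22, load 17): #4, #5 — cost 10×4 + 7×11 = 117
  P3 (cap 22, load 21): #1, #3 — cost 10×5 + 11×4 = 94
  Shipping 259, fixed 501 → total 760.
  Any other capacity-feasible assignment to {P1, P2, P3} ships for at least 259.
Compare {P1, P3, P4}: its best feasible assignment gives total 898.
Compare {P1, P2, P4}: its best feasible assignment gives total 989.
Every other set of open sites that can feasibly serve all demand totals ≥ 898 even under its best assignment. Minimum: 760.

760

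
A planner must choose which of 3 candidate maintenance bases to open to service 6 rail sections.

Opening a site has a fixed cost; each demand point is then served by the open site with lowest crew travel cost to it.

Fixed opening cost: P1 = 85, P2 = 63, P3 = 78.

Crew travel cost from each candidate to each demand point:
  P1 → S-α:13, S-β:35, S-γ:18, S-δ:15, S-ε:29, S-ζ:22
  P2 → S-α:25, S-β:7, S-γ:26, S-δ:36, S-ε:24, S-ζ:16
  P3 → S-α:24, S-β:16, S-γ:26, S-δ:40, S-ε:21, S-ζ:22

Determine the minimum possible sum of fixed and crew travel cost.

197

Open {P2}: assign each demand point to its cheapest open site.
  S-α→P2 25, S-β→P2 7, S-γ→P2 26, S-δ→P2 36, S-ε→P2 24, S-ζ→P2 16
  crew travel cost 134, fixed 63 → total 197.
Compare {P1}: crew travel cost 132 + fixed 85 = 217.
Compare {P3}: crew travel cost 149 + fixed 78 = 227.
Compare {P1, P2}: crew travel cost 93 + fixed 148 = 241.
All other subsets cost ≥ 217. Minimum total cost: 197.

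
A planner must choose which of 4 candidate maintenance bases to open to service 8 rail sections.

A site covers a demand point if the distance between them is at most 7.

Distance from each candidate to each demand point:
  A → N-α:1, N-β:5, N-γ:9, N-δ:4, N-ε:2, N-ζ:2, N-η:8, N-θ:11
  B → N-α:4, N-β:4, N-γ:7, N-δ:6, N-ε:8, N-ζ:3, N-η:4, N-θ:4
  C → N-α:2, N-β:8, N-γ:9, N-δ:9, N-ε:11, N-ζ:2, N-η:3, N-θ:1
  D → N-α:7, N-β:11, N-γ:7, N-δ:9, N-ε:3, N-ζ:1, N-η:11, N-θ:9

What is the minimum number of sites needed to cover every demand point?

Coverage sets (demand points within 7 of each site):
  A: {N-α, N-β, N-δ, N-ε, N-ζ}
  B: {N-α, N-β, N-γ, N-δ, N-ζ, N-η, N-θ}
  C: {N-α, N-ζ, N-η, N-θ}
  D: {N-α, N-γ, N-ε, N-ζ}
No single site covers all 8 demand points.
But {A, B} covers everything, so the minimum is 2.

2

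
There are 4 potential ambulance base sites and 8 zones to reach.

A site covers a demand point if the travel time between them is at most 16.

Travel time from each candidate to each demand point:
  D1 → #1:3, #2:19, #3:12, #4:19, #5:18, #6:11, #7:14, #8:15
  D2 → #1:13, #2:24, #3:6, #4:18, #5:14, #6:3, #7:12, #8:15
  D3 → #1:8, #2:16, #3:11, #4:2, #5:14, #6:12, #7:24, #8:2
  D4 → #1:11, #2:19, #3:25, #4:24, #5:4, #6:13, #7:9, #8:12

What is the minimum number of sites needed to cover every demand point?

2

Coverage sets (demand points within 16 of each site):
  D1: {#1, #3, #6, #7, #8}
  D2: {#1, #3, #5, #6, #7, #8}
  D3: {#1, #2, #3, #4, #5, #6, #8}
  D4: {#1, #5, #6, #7, #8}
No single site covers all 8 demand points.
But {D1, D3} covers everything, so the minimum is 2.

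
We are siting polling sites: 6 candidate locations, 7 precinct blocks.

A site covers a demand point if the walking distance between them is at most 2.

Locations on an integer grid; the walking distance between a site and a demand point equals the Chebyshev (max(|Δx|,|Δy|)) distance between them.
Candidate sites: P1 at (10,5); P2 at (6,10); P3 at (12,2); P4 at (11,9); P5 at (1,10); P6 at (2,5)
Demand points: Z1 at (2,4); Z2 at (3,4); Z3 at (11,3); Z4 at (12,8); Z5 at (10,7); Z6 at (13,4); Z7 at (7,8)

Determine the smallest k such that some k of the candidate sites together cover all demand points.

Coverage sets (demand points within 2 of each site):
  P1: {Z3, Z5}
  P2: {Z7}
  P3: {Z3, Z6}
  P4: {Z4, Z5}
  P5: {}
  P6: {Z1, Z2}
No 3 sites suffice: every size-3 union leaves at least one demand point uncovered.
But {P2, P3, P4, P6} covers everything, so the minimum is 4.

4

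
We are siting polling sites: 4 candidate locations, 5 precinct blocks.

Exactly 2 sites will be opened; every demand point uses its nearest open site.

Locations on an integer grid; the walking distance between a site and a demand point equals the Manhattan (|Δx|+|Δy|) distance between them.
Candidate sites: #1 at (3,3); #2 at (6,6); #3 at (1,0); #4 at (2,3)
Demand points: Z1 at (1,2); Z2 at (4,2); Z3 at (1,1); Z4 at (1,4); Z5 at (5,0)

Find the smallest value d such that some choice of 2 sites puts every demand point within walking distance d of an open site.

Open {#1, #3}.
  Farthest demand point is Z5 at walking distance 4 (to #3); all others are ≤ 4.
With {#3, #4} the worst case is 4.
With {#1, #2} the worst case is 5.
No size-2 selection achieves below 4.

4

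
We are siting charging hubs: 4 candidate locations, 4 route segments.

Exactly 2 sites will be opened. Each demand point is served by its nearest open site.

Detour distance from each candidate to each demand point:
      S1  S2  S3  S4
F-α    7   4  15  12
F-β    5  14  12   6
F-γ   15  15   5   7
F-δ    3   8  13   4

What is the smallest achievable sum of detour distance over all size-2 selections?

20

Open {F-γ, F-δ}.
  S1→F-δ 3, S2→F-δ 8, S3→F-γ 5, S4→F-δ 4  ⇒ total 20.
Compare {F-α, F-γ}: total 23.
Compare {F-α, F-δ}: total 24.
No size-2 selection does better; minimum is 20.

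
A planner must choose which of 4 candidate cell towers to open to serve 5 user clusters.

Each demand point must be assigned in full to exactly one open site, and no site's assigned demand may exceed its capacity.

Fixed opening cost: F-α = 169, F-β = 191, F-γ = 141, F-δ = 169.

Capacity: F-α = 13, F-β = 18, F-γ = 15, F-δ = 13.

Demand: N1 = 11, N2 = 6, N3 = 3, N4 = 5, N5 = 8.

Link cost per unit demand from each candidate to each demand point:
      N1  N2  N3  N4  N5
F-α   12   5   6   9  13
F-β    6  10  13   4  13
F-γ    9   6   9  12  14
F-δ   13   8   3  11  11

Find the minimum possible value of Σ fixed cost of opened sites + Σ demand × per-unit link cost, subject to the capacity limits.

720

Open {F-β, F-γ, F-δ}; cheapest assignment that respects the capacities:
  F-β (cap 18, load 16): N1, N4 — cost 11×6 + 5×4 = 86
  F-γ (cap 15, load 6): N2 — cost 6×6 = 36
  F-δ (cap 13, load 11): N3, N5 — cost 3×3 + 8×11 = 97
  Shipping 219, fixed 501 → total 720.
  Any other capacity-feasible assignment to {F-β, F-γ, F-δ} ships for at least 219.
Compare {F-α, F-β, F-δ}: its best feasible assignment gives total 742.
Compare {F-α, F-β, F-γ}: its best feasible assignment gives total 745.
Every other set of open sites that can feasibly serve all demand totals ≥ 742 even under its best assignment. Minimum: 720.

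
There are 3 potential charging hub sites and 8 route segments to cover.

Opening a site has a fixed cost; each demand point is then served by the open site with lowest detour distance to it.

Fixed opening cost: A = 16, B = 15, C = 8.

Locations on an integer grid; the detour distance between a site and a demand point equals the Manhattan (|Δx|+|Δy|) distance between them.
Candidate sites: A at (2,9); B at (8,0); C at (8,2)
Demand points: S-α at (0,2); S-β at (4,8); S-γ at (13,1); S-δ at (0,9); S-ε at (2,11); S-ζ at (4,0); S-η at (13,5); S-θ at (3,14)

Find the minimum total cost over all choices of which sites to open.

65

Open {A, C}: assign each demand point to its cheapest open site.
  S-α→C 8, S-β→A 3, S-γ→C 6, S-δ→A 2, S-ε→A 2, S-ζ→C 6, S-η→C 8, S-θ→A 6
  detour distance 41, fixed 24 → total 65.
Compare {A, B}: detour distance 42 + fixed 31 = 73.
Compare {A, B, C}: detour distance 39 + fixed 39 = 78.
Compare {A}: detour distance 67 + fixed 16 = 83.
All other subsets cost ≥ 73. Minimum total cost: 65.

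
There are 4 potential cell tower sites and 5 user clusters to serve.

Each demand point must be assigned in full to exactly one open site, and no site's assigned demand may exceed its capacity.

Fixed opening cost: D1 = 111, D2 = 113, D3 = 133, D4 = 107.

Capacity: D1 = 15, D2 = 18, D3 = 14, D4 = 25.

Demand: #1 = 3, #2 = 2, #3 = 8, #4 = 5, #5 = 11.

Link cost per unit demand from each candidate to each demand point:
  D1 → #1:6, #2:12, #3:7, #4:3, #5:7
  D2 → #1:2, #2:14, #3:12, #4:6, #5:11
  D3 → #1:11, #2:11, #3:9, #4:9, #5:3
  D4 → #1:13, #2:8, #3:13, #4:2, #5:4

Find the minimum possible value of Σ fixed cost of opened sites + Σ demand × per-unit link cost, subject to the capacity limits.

362

Open {D1, D4}; cheapest assignment that respects the capacities:
  D1 (cap 15, load 11): #1, #3 — cost 3×6 + 8×7 = 74
  D4 (cap 25, load 18): #2, #4, #5 — cost 2×8 + 5×2 + 11×4 = 70
  Shipping 144, fixed 218 → total 362.
  Any other capacity-feasible assignment to {D1, D4} ships for at least 144.
Compare {D2, D4}: its best feasible assignment gives total 392.
Compare {D1, D3}: its best feasible assignment gives total 405.
Every other set of open sites that can feasibly serve all demand totals ≥ 392 even under its best assignment. Minimum: 362.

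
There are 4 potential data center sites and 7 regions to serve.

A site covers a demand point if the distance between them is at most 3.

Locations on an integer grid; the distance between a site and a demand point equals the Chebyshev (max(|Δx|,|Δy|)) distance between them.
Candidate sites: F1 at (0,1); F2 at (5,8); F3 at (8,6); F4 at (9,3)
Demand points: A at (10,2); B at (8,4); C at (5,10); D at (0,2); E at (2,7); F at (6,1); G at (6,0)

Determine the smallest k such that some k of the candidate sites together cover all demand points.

Coverage sets (demand points within 3 of each site):
  F1: {D}
  F2: {C, E}
  F3: {B}
  F4: {A, B, F, G}
No 2 sites suffice: every size-2 union leaves at least one demand point uncovered.
But {F1, F2, F4} covers everything, so the minimum is 3.

3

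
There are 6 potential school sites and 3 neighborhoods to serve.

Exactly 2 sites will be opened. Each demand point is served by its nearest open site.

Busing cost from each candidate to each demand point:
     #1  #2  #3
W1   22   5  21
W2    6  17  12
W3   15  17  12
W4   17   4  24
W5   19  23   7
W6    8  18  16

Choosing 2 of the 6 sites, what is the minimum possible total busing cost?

Open {W2, W4}.
  #1→W2 6, #2→W4 4, #3→W2 12  ⇒ total 22.
Compare {W1, W2}: total 23.
Compare {W4, W5}: total 28.
No size-2 selection does better; minimum is 22.

22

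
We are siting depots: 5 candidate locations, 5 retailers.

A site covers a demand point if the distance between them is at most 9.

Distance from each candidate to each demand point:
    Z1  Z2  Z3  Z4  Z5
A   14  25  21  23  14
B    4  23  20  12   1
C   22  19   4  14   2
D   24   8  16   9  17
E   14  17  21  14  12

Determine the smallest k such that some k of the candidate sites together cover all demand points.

3

Coverage sets (demand points within 9 of each site):
  A: {}
  B: {Z1, Z5}
  C: {Z3, Z5}
  D: {Z2, Z4}
  E: {}
No 2 sites suffice: every size-2 union leaves at least one demand point uncovered.
But {B, C, D} covers everything, so the minimum is 3.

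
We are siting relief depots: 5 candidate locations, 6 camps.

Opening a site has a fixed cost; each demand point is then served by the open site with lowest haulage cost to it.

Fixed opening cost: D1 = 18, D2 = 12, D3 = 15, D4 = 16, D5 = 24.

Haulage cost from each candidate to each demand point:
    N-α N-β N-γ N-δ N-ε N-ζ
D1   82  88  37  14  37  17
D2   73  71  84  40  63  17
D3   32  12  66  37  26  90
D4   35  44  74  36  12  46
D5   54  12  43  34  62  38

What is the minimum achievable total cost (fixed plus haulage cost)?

171

Open {D1, D3}: assign each demand point to its cheapest open site.
  N-α→D3 32, N-β→D3 12, N-γ→D1 37, N-δ→D1 14, N-ε→D3 26, N-ζ→D1 17
  haulage cost 138, fixed 33 → total 171.
Compare {D1, D3, D4}: haulage cost 124 + fixed 49 = 173.
Compare {D1, D2, D3}: haulage cost 138 + fixed 45 = 183.
Compare {D1, D4, D5}: haulage cost 127 + fixed 58 = 185.
All other subsets cost ≥ 173. Minimum total cost: 171.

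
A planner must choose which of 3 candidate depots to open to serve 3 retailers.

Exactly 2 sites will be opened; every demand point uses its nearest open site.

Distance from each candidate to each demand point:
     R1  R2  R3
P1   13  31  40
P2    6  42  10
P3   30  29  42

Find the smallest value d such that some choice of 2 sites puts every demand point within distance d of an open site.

29

Open {P2, P3}.
  Farthest demand point is R2 at distance 29 (to P3); all others are ≤ 29.
With {P1, P2} the worst case is 31.
With {P1, P3} the worst case is 40.
No size-2 selection achieves below 29.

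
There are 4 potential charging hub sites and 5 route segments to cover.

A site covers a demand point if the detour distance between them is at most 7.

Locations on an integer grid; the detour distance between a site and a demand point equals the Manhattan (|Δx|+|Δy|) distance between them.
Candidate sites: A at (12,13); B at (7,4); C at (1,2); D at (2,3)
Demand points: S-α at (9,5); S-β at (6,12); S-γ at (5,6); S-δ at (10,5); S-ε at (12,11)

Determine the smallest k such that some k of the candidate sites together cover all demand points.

2

Coverage sets (demand points within 7 of each site):
  A: {S-β, S-ε}
  B: {S-α, S-γ, S-δ}
  C: {}
  D: {S-γ}
No single site covers all 5 demand points.
But {A, B} covers everything, so the minimum is 2.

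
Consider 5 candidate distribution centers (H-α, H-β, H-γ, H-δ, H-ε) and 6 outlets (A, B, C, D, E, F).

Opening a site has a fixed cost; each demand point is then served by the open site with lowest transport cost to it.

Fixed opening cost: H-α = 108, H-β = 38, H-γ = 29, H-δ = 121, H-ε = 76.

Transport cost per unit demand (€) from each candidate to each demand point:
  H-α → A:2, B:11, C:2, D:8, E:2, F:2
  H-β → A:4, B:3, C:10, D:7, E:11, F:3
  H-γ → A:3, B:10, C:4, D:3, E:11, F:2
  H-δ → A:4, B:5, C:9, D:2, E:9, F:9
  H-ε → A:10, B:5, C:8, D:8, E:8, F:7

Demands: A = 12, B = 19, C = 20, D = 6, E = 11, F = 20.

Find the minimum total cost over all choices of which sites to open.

371

Open {H-α, H-β}: assign each demand point to its cheapest open site.
  A→H-α 12×2=24, B→H-β 19×3=57, C→H-α 20×2=40, D→H-β 6×7=42, E→H-α 11×2=22, F→H-α 20×2=40
  transport cost 225, fixed 146 → total 371.
Compare {H-α, H-β, H-γ}: transport cost 201 + fixed 175 = 376.
Compare {H-β, H-γ}: transport cost 352 + fixed 67 = 419.
Compare {H-α, H-β, H-ε}: transport cost 225 + fixed 222 = 447.
All other subsets cost ≥ 376. Minimum total cost: 371.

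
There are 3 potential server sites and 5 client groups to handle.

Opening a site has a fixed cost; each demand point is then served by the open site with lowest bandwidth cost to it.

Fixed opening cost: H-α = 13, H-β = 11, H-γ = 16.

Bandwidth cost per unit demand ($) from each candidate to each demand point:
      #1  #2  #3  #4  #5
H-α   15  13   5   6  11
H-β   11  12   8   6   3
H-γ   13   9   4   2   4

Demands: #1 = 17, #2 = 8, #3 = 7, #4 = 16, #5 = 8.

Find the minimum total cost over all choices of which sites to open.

370

Open {H-β, H-γ}: assign each demand point to its cheapest open site.
  #1→H-β 17×11=187, #2→H-γ 8×9=72, #3→H-γ 7×4=28, #4→H-γ 16×2=32, #5→H-β 8×3=24
  bandwidth cost 343, fixed 27 → total 370.
Compare {H-α, H-β, H-γ}: bandwidth cost 343 + fixed 40 = 383.
Compare {H-γ}: bandwidth cost 385 + fixed 16 = 401.
Compare {H-α, H-γ}: bandwidth cost 385 + fixed 29 = 414.
All other subsets cost ≥ 383. Minimum total cost: 370.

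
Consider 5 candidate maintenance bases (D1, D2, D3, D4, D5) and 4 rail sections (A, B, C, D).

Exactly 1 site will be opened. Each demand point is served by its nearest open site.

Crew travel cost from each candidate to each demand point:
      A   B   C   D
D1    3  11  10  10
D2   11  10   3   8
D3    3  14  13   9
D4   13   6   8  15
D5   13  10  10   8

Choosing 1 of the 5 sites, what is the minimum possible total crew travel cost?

32

Open {D2}.
  A→D2 11, B→D2 10, C→D2 3, D→D2 8  ⇒ total 32.
Compare {D1}: total 34.
Compare {D3}: total 39.
No size-1 selection does better; minimum is 32.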